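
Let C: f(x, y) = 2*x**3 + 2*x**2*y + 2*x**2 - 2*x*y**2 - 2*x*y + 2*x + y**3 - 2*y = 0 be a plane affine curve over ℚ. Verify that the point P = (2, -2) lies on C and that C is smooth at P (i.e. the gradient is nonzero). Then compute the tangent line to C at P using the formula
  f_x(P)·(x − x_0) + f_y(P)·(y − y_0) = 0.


Tangent line at P: 14*x + 30*y + 32 = 0.

Step 1: f(2, -2) = 0, so P lies on C.
Step 2: partial derivatives
  f_x(x, y) = 6*x**2 + 4*x*y + 4*x - 2*y**2 - 2*y + 2, f_y(x, y) = 2*x**2 - 4*x*y - 2*x + 3*y**2 - 2.
  f_x(P) = 14, f_y(P) = 30 (gradient nonzero, so P is smooth).
Step 3: tangent line at P: 14·(x − 2) + 30·(y − -2) = 0.
Expanding: 14*x + 30*y + 32 = 0.


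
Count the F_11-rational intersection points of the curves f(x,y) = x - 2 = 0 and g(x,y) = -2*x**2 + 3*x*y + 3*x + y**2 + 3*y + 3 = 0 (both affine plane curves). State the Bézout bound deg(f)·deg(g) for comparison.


Common zeros: {(2, 1)}; count = 1; Bézout bound = 2.

deg(f) = 1, deg(g) = 2, so Bézout bound = 2.
Scan x ∈ F_11. For each x, list the y ∈ F_11 with f(x, y) ≡ 0 and those with g(x, y) ≡ 0 (mod 11); the common zeros in that column are the intersection.
  x = 0: f ≡ 0 at y ∈ ∅; g ≡ 0 at y ∈ ∅; common: ∅.
  x = 1: f ≡ 0 at y ∈ ∅; g ≡ 0 at y ∈ {1, 4}; common: ∅.
  x = 2: f ≡ 0 at y ∈ {0, 1, 2, 3, 4, 5, 6, 7, 8, 9, 10}; g ≡ 0 at y ∈ {1}; common: {1}.
  x = 3: f ≡ 0 at y ∈ ∅; g ≡ 0 at y ∈ {2, 8}; common: ∅.
  x = 4: f ≡ 0 at y ∈ ∅; g ≡ 0 at y ∈ ∅; common: ∅.
  x = 5: f ≡ 0 at y ∈ ∅; g ≡ 0 at y ∈ {7, 8}; common: ∅.
  x = 6: f ≡ 0 at y ∈ ∅; g ≡ 0 at y ∈ ∅; common: ∅.
  x = 7: f ≡ 0 at y ∈ ∅; g ≡ 0 at y ∈ {2, 7}; common: ∅.
  x = 8: f ≡ 0 at y ∈ ∅; g ≡ 0 at y ∈ {3}; common: ∅.
  x = 9: f ≡ 0 at y ∈ ∅; g ≡ 0 at y ∈ {0, 3}; common: ∅.
  x = 10: f ≡ 0 at y ∈ ∅; g ≡ 0 at y ∈ ∅; common: ∅.
Collecting: common zeros = {(2, 1)}, so the count is 1.
Comparison with the Bézout bound: 1 ≤ 2 = deg(f)·deg(g), as expected for curves with no common component (the affine F_11-count falls short of the bound because intersections may lie at infinity, over extension fields, or carry multiplicity).


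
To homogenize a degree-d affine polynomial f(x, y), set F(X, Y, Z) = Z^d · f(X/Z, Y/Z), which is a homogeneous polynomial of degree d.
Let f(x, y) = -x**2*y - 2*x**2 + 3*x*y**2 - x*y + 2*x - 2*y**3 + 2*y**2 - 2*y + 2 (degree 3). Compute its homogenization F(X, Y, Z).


F(X, Y, Z) = -X**2*Y - 2*X**2*Z + 3*X*Y**2 - X*Y*Z + 2*X*Z**2 - 2*Y**3 + 2*Y**2*Z - 2*Y*Z**2 + 2*Z**3

deg(f) = 3.
Substitute x = X/Z, y = Y/Z into f, then multiply by Z^3.
  monomial -1·x^2·y^1 ↦ -1·X^2·Y^1·Z^0.
  monomial -2·x^2·y^0 ↦ -2·X^2·Y^0·Z^1.
  monomial 3·x^1·y^2 ↦ 3·X^1·Y^2·Z^0.
  monomial -1·x^1·y^1 ↦ -1·X^1·Y^1·Z^1.
  monomial 2·x^1·y^0 ↦ 2·X^1·Y^0·Z^2.
  monomial -2·x^0·y^3 ↦ -2·X^0·Y^3·Z^0.
  monomial 2·x^0·y^2 ↦ 2·X^0·Y^2·Z^1.
  monomial -2·x^0·y^1 ↦ -2·X^0·Y^1·Z^2.
  monomial 2·x^0·y^0 ↦ 2·X^0·Y^0·Z^3.
Collecting: F(X, Y, Z) = -X**2*Y - 2*X**2*Z + 3*X*Y**2 - X*Y*Z + 2*X*Z**2 - 2*Y**3 + 2*Y**2*Z - 2*Y*Z**2 + 2*Z**3.


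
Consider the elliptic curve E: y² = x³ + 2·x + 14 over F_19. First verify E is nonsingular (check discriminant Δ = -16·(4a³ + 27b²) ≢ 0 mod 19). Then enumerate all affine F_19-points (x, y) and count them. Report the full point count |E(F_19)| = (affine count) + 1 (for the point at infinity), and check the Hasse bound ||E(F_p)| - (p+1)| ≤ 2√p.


Affine points = {(1, 6), (1, 13), (2, 8), (2, 11), (3, 3), (3, 16), (5, 4), (5, 15), (9, 1), (9, 18), (16, 0), (18, 7), (18, 12)}; affine count = 13; |E(F_19)| = 14.

Discriminant check: Δ ∝ 4a³ + 27b² = 4·2³ + 27·14² = 4·8 + 27·196 ≡ 4 (mod 19). Nonzero ⇒ E is nonsingular.
For each x ∈ F_19, compute rhs = x³ + 2·x + 14 mod 19, then count y ∈ F_19 with y² ≡ rhs.
  x = 0: rhs = 14, matching y values: none (0 points).
  x = 1: rhs = 17, matching y values: 6, 13 (2 points).
  x = 2: rhs = 7, matching y values: 8, 11 (2 points).
  x = 3: rhs = 9, matching y values: 3, 16 (2 points).
  x = 4: rhs = 10, matching y values: none (0 points).
  x = 5: rhs = 16, matching y values: 4, 15 (2 points).
  x = 6: rhs = 14, matching y values: none (0 points).
  x = 7: rhs = 10, matching y values: none (0 points).
  x = 8: rhs = 10, matching y values: none (0 points).
  x = 9: rhs = 1, matching y values: 1, 18 (2 points).
  x = 10: rhs = 8, matching y values: none (0 points).
  x = 11: rhs = 18, matching y values: none (0 points).
  x = 12: rhs = 18, matching y values: none (0 points).
  x = 13: rhs = 14, matching y values: none (0 points).
  x = 14: rhs = 12, matching y values: none (0 points).
  x = 15: rhs = 18, matching y values: none (0 points).
  x = 16: rhs = 0, matching y values: 0 (1 points).
  x = 17: rhs = 2, matching y values: none (0 points).
  x = 18: rhs = 11, matching y values: 7, 12 (2 points).
Total affine count: 13.
Full point count |E(F_19)| = 13 + 1 = 14.
Hasse bound: |14 − (19+1)| = |-6| = 6 ≤ 2√19 ≈ 8.7178 ✓.


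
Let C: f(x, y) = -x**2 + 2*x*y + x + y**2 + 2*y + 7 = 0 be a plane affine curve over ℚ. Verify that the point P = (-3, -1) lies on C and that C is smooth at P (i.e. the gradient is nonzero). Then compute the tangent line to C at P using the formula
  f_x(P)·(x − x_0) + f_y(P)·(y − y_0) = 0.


Tangent line at P: 5*x - 6*y + 9 = 0.

Step 1: f(-3, -1) = 0, so P lies on C.
Step 2: partial derivatives
  f_x(x, y) = -2*x + 2*y + 1, f_y(x, y) = 2*x + 2*y + 2.
  f_x(P) = 5, f_y(P) = -6 (gradient nonzero, so P is smooth).
Step 3: tangent line at P: 5·(x − -3) + -6·(y − -1) = 0.
Expanding: 5*x - 6*y + 9 = 0.


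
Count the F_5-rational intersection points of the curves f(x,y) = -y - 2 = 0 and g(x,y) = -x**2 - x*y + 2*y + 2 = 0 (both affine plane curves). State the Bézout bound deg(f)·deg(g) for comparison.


Common zeros: {(3, 3), (4, 3)}; count = 2; Bézout bound = 2.

deg(f) = 1, deg(g) = 2, so Bézout bound = 2.
Scan x ∈ F_5. For each x, list the y ∈ F_5 with f(x, y) ≡ 0 and those with g(x, y) ≡ 0 (mod 5); the common zeros in that column are the intersection.
  x = 0: f ≡ 0 at y ∈ {3}; g ≡ 0 at y ∈ {4}; common: ∅.
  x = 1: f ≡ 0 at y ∈ {3}; g ≡ 0 at y ∈ {4}; common: ∅.
  x = 2: f ≡ 0 at y ∈ {3}; g ≡ 0 at y ∈ ∅; common: ∅.
  x = 3: f ≡ 0 at y ∈ {3}; g ≡ 0 at y ∈ {3}; common: {3}.
  x = 4: f ≡ 0 at y ∈ {3}; g ≡ 0 at y ∈ {3}; common: {3}.
Collecting: common zeros = {(3, 3), (4, 3)}, so the count is 2.
Comparison with the Bézout bound: 2 ≤ 2 = deg(f)·deg(g), as expected for curves with no common component (the bound is attained).


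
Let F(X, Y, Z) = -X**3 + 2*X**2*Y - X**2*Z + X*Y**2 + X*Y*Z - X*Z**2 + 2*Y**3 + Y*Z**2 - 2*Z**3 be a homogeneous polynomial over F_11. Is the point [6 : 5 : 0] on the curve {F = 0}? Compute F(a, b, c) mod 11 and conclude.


F(6,5,0) ≡ 5 (mod 11); P is NOT on the curve.

Evaluate F(6, 5, 0) term-by-term (mod 11).
  -X**3 ↦ -1·216·1·1 = -216
  2*X**2*Y ↦ 2·36·5·1 = 360
  -X**2*Z ↦ -1·36·1·0 = 0
  X*Y**2 ↦ 1·6·25·1 = 150
  X*Y*Z ↦ 1·6·5·0 = 0
  -X*Z**2 ↦ -1·6·1·0 = 0
  2*Y**3 ↦ 2·1·125·1 = 250
  Y*Z**2 ↦ 1·1·5·0 = 0
  -2*Z**3 ↦ -2·1·1·0 = 0
Sum: F(6, 5, 0) = (-216) + (360) + (0) + (150) + (0) + (0) + (250) + (0) + (0) = 544.
Reducing mod 11: 544 ≡ 5 (mod 11).
Since F(a, b, c) ≡ 5 ≠ 0 (mod 11), P does NOT lie on the curve.


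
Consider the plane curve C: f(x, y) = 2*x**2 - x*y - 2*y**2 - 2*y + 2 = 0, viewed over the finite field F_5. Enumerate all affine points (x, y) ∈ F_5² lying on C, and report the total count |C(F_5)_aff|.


Affine F_5-points: {(0, 2), (1, 2), (1, 4), (2, 0), (2, 3), (3, 0)}; count = 6.

For each of the 25 pairs (x, y) ∈ F_5², evaluate f(x, y) mod 5. Record the zeros.
  x = 0: [0↦2, 1↦3, 2↦0, 3↦3, 4↦2]  zeros at y ∈ {2}
  x = 1: [0↦4, 1↦4, 2↦0, 3↦2, 4↦0]  zeros at y ∈ {2, 4}
  x = 2: [0↦0, 1↦4, 2↦4, 3↦0, 4↦2]  zeros at y ∈ {0, 3}
  x = 3: [0↦0, 1↦3, 2↦2, 3↦2, 4↦3]  zeros at y ∈ {0}
  x = 4: [0↦4, 1↦1, 2↦4, 3↦3, 4↦3]  zeros at y ∈ ∅
Collecting zeros: affine points = {(0, 2), (1, 2), (1, 4), (2, 0), (2, 3), (3, 0)}.
Total count |C(F_5)_aff| = 6.


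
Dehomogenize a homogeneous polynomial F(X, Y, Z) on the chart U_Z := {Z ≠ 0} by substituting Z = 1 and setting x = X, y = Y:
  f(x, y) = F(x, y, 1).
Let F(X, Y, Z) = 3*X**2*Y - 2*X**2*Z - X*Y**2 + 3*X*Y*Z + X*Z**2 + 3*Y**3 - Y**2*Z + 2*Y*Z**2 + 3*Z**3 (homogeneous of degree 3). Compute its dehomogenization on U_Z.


f(x, y) = 3*x**2*y - 2*x**2 - x*y**2 + 3*x*y + x + 3*y**3 - y**2 + 2*y + 3

On U_Z we set Z = 1. Each monomial c·X^i·Y^j·Z^k in F becomes c·x^i·y^j·1^k = c·x^i·y^j.
Substituting Z = 1: F(X, Y, 1) = 3*x**2*y - 2*x**2 - x*y**2 + 3*x*y + x + 3*y**3 - y**2 + 2*y + 3.
Note: deg(f) ≤ deg(F) = 3; strict inequality happens when F is divisible by Z (lost terms).


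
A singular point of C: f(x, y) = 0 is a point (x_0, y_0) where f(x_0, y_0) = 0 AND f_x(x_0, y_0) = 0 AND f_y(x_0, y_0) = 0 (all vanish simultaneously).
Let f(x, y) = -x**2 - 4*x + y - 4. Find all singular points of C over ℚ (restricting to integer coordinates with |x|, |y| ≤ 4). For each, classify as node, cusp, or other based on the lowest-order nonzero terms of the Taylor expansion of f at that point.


No singular points in the scanned grid; C is smooth there.

Compute partial derivatives:
  f_x = -2*x - 4.
  f_y = 1.
f_y = 1 is a nonzero constant, so f_y never vanishes: no point (x, y) can satisfy f = f_x = f_y = 0. In particular no (x, y) ∈ {−4, ..., 4}² is singular; the curve is smooth.


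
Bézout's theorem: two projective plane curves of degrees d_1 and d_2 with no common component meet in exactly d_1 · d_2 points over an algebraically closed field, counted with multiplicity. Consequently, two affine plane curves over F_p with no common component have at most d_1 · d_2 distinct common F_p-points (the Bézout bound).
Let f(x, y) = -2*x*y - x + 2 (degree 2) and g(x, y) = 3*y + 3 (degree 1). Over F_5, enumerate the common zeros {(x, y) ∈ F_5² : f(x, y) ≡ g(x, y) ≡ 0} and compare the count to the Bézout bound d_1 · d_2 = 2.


Common zeros: {(3, 4)}; count = 1; Bézout bound = 2.

deg(f) = 2, deg(g) = 1, so Bézout bound = 2.
Scan x ∈ F_5. For each x, list the y ∈ F_5 with f(x, y) ≡ 0 and those with g(x, y) ≡ 0 (mod 5); the common zeros in that column are the intersection.
  x = 0: f ≡ 0 at y ∈ ∅; g ≡ 0 at y ∈ {4}; common: ∅.
  x = 1: f ≡ 0 at y ∈ {3}; g ≡ 0 at y ∈ {4}; common: ∅.
  x = 2: f ≡ 0 at y ∈ {0}; g ≡ 0 at y ∈ {4}; common: ∅.
  x = 3: f ≡ 0 at y ∈ {4}; g ≡ 0 at y ∈ {4}; common: {4}.
  x = 4: f ≡ 0 at y ∈ {1}; g ≡ 0 at y ∈ {4}; common: ∅.
Collecting: common zeros = {(3, 4)}, so the count is 1.
Comparison with the Bézout bound: 1 ≤ 2 = deg(f)·deg(g), as expected for curves with no common component (the affine F_5-count falls short of the bound because intersections may lie at infinity, over extension fields, or carry multiplicity).


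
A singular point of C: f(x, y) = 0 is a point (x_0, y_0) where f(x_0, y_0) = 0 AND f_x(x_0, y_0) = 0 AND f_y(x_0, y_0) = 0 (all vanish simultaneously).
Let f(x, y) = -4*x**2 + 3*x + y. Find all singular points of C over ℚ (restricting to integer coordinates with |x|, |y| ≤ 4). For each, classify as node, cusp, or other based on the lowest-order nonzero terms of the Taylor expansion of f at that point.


No singular points in the scanned grid; C is smooth there.

Compute partial derivatives:
  f_x = 3 - 8*x.
  f_y = 1.
f_y = 1 is a nonzero constant, so f_y never vanishes: no point (x, y) can satisfy f = f_x = f_y = 0. In particular no (x, y) ∈ {−4, ..., 4}² is singular; the curve is smooth.


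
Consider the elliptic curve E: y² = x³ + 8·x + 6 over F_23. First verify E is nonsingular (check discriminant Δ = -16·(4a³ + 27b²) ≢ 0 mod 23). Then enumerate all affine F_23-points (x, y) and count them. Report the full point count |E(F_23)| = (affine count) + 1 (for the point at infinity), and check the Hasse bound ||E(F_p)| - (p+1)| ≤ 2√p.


Affine points = {(0, 11), (0, 12), (9, 5), (9, 18), (12, 6), (12, 17), (17, 8), (17, 15), (18, 5), (18, 18), (19, 5), (19, 18), (20, 1), (20, 22)}; affine count = 14; |E(F_23)| = 15.

Discriminant check: Δ ∝ 4a³ + 27b² = 4·8³ + 27·6² = 4·512 + 27·36 ≡ 7 (mod 23). Nonzero ⇒ E is nonsingular.
For each x ∈ F_23, compute rhs = x³ + 8·x + 6 mod 23, then count y ∈ F_23 with y² ≡ rhs.
  x = 0: rhs = 6, matching y values: 11, 12 (2 points).
  x = 1: rhs = 15, matching y values: none (0 points).
  x = 2: rhs = 7, matching y values: none (0 points).
  x = 3: rhs = 11, matching y values: none (0 points).
  x = 4: rhs = 10, matching y values: none (0 points).
  x = 5: rhs = 10, matching y values: none (0 points).
  x = 6: rhs = 17, matching y values: none (0 points).
  x = 7: rhs = 14, matching y values: none (0 points).
  x = 8: rhs = 7, matching y values: none (0 points).
  x = 9: rhs = 2, matching y values: 5, 18 (2 points).
  x = 10: rhs = 5, matching y values: none (0 points).
  x = 11: rhs = 22, matching y values: none (0 points).
  x = 12: rhs = 13, matching y values: 6, 17 (2 points).
  x = 13: rhs = 7, matching y values: none (0 points).
  x = 14: rhs = 10, matching y values: none (0 points).
  x = 15: rhs = 5, matching y values: none (0 points).
  x = 16: rhs = 21, matching y values: none (0 points).
  x = 17: rhs = 18, matching y values: 8, 15 (2 points).
  x = 18: rhs = 2, matching y values: 5, 18 (2 points).
  x = 19: rhs = 2, matching y values: 5, 18 (2 points).
  x = 20: rhs = 1, matching y values: 1, 22 (2 points).
  x = 21: rhs = 5, matching y values: none (0 points).
  x = 22: rhs = 20, matching y values: none (0 points).
Total affine count: 14.
Full point count |E(F_23)| = 14 + 1 = 15.
Hasse bound: |15 − (23+1)| = |-9| = 9 ≤ 2√23 ≈ 9.5917 ✓.


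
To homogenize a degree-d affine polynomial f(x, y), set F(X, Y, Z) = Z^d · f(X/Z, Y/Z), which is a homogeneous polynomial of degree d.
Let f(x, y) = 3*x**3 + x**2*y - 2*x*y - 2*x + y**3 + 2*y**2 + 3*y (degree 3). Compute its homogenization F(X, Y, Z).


F(X, Y, Z) = 3*X**3 + X**2*Y - 2*X*Y*Z - 2*X*Z**2 + Y**3 + 2*Y**2*Z + 3*Y*Z**2

deg(f) = 3.
Substitute x = X/Z, y = Y/Z into f, then multiply by Z^3.
  monomial 3·x^3·y^0 ↦ 3·X^3·Y^0·Z^0.
  monomial 1·x^2·y^1 ↦ 1·X^2·Y^1·Z^0.
  monomial -2·x^1·y^1 ↦ -2·X^1·Y^1·Z^1.
  monomial -2·x^1·y^0 ↦ -2·X^1·Y^0·Z^2.
  monomial 1·x^0·y^3 ↦ 1·X^0·Y^3·Z^0.
  monomial 2·x^0·y^2 ↦ 2·X^0·Y^2·Z^1.
  monomial 3·x^0·y^1 ↦ 3·X^0·Y^1·Z^2.
Collecting: F(X, Y, Z) = 3*X**3 + X**2*Y - 2*X*Y*Z - 2*X*Z**2 + Y**3 + 2*Y**2*Z + 3*Y*Z**2.


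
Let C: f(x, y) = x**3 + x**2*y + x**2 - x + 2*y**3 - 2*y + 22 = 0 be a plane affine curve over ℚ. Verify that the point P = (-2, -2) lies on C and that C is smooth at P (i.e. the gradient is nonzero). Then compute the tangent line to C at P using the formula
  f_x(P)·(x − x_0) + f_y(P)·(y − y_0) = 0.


Tangent line at P: 15*x + 26*y + 82 = 0.

Step 1: f(-2, -2) = 0, so P lies on C.
Step 2: partial derivatives
  f_x(x, y) = 3*x**2 + 2*x*y + 2*x - 1, f_y(x, y) = x**2 + 6*y**2 - 2.
  f_x(P) = 15, f_y(P) = 26 (gradient nonzero, so P is smooth).
Step 3: tangent line at P: 15·(x − -2) + 26·(y − -2) = 0.
Expanding: 15*x + 26*y + 82 = 0.


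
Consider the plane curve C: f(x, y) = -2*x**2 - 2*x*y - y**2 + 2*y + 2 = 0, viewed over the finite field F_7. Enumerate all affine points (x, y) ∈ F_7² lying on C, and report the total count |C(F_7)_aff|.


Affine F_7-points: {(1, 0), (2, 2), (2, 3), (3, 1), (3, 2), (4, 4), (6, 0), (6, 4)}; count = 8.

For each of the 49 pairs (x, y) ∈ F_7², evaluate f(x, y) mod 7. Record the zeros.
  x = 0: [0↦2, 1↦3, 2↦2, 3↦6, 4↦1, 5↦1, 6↦6]  zeros at y ∈ ∅
  x = 1: [0↦0, 1↦6, 2↦3, 3↦5, 4↦5, 5↦3, 6↦6]  zeros at y ∈ {0}
  x = 2: [0↦1, 1↦5, 2↦0, 3↦0, 4↦5, 5↦1, 6↦2]  zeros at y ∈ {2, 3}
  x = 3: [0↦5, 1↦0, 2↦0, 3↦5, 4↦1, 5↦2, 6↦1]  zeros at y ∈ {1, 2}
  x = 4: [0↦5, 1↦5, 2↦3, 3↦6, 4↦0, 5↦6, 6↦3]  zeros at y ∈ {4}
  x = 5: [0↦1, 1↦6, 2↦2, 3↦3, 4↦2, 5↦6, 6↦1]  zeros at y ∈ ∅
  x = 6: [0↦0, 1↦3, 2↦4, 3↦3, 4↦0, 5↦2, 6↦2]  zeros at y ∈ {0, 4}
Collecting zeros: affine points = {(1, 0), (2, 2), (2, 3), (3, 1), (3, 2), (4, 4), (6, 0), (6, 4)}.
Total count |C(F_7)_aff| = 8.


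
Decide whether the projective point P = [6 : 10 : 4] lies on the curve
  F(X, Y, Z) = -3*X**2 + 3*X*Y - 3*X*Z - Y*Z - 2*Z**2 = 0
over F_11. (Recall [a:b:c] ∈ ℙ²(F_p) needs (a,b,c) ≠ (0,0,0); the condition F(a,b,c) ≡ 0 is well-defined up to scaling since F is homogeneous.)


F(6,10,4) ≡ 5 (mod 11); P is NOT on the curve.

Evaluate F(6, 10, 4) term-by-term (mod 11).
  -3*X**2 ↦ -3·36·1·1 = -108
  3*X*Y ↦ 3·6·10·1 = 180
  -3*X*Z ↦ -3·6·1·4 = -72
  -Y*Z ↦ -1·1·10·4 = -40
  -2*Z**2 ↦ -2·1·1·16 = -32
Sum: F(6, 10, 4) = (-108) + (180) + (-72) + (-40) + (-32) = -72.
Reducing mod 11: -72 ≡ 5 (mod 11).
Since F(a, b, c) ≡ 5 ≠ 0 (mod 11), P does NOT lie on the curve.


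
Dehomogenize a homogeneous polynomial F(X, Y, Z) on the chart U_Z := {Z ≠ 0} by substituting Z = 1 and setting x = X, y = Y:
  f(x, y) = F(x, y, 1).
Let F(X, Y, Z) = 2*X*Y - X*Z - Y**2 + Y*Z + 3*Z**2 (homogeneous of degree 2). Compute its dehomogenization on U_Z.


f(x, y) = 2*x*y - x - y**2 + y + 3

On U_Z we set Z = 1. Each monomial c·X^i·Y^j·Z^k in F becomes c·x^i·y^j·1^k = c·x^i·y^j.
Substituting Z = 1: F(X, Y, 1) = 2*x*y - x - y**2 + y + 3.
Note: deg(f) ≤ deg(F) = 2; strict inequality happens when F is divisible by Z (lost terms).


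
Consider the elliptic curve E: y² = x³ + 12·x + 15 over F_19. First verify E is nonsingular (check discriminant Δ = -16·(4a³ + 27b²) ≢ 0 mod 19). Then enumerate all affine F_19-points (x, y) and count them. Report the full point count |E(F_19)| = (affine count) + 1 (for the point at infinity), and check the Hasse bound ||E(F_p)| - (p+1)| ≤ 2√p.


Affine points = {(1, 3), (1, 16), (2, 3), (2, 16), (7, 9), (7, 10), (9, 4), (9, 15), (12, 5), (12, 14), (14, 1), (14, 18), (15, 6), (15, 13), (16, 3), (16, 16)}; affine count = 16; |E(F_19)| = 17.

Discriminant check: Δ ∝ 4a³ + 27b² = 4·12³ + 27·15² = 4·1728 + 27·225 ≡ 10 (mod 19). Nonzero ⇒ E is nonsingular.
For each x ∈ F_19, compute rhs = x³ + 12·x + 15 mod 19, then count y ∈ F_19 with y² ≡ rhs.
  x = 0: rhs = 15, matching y values: none (0 points).
  x = 1: rhs = 9, matching y values: 3, 16 (2 points).
  x = 2: rhs = 9, matching y values: 3, 16 (2 points).
  x = 3: rhs = 2, matching y values: none (0 points).
  x = 4: rhs = 13, matching y values: none (0 points).
  x = 5: rhs = 10, matching y values: none (0 points).
  x = 6: rhs = 18, matching y values: none (0 points).
  x = 7: rhs = 5, matching y values: 9, 10 (2 points).
  x = 8: rhs = 15, matching y values: none (0 points).
  x = 9: rhs = 16, matching y values: 4, 15 (2 points).
  x = 10: rhs = 14, matching y values: none (0 points).
  x = 11: rhs = 15, matching y values: none (0 points).
  x = 12: rhs = 6, matching y values: 5, 14 (2 points).
  x = 13: rhs = 12, matching y values: none (0 points).
  x = 14: rhs = 1, matching y values: 1, 18 (2 points).
  x = 15: rhs = 17, matching y values: 6, 13 (2 points).
  x = 16: rhs = 9, matching y values: 3, 16 (2 points).
  x = 17: rhs = 2, matching y values: none (0 points).
  x = 18: rhs = 2, matching y values: none (0 points).
Total affine count: 16.
Full point count |E(F_19)| = 16 + 1 = 17.
Hasse bound: |17 − (19+1)| = |-3| = 3 ≤ 2√19 ≈ 8.7178 ✓.


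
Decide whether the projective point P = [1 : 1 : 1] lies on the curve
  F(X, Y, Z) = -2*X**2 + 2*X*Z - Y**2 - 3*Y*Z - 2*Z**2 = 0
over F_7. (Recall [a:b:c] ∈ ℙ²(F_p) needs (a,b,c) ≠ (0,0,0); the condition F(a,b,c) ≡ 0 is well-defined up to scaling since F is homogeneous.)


F(1,1,1) ≡ 1 (mod 7); P is NOT on the curve.

Evaluate F(1, 1, 1) term-by-term (mod 7).
  -2*X**2 ↦ -2·1·1·1 = -2
  2*X*Z ↦ 2·1·1·1 = 2
  -Y**2 ↦ -1·1·1·1 = -1
  -3*Y*Z ↦ -3·1·1·1 = -3
  -2*Z**2 ↦ -2·1·1·1 = -2
Sum: F(1, 1, 1) = (-2) + (2) + (-1) + (-3) + (-2) = -6.
Reducing mod 7: -6 ≡ 1 (mod 7).
Since F(a, b, c) ≡ 1 ≠ 0 (mod 7), P does NOT lie on the curve.


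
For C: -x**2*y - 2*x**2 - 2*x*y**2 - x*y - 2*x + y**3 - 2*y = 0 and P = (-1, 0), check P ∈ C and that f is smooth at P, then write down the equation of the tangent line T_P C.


Tangent line at P: 2*x - 2*y + 2 = 0.

Step 1: f(-1, 0) = 0, so P lies on C.
Step 2: partial derivatives
  f_x(x, y) = -2*x*y - 4*x - 2*y**2 - y - 2, f_y(x, y) = -x**2 - 4*x*y - x + 3*y**2 - 2.
  f_x(P) = 2, f_y(P) = -2 (gradient nonzero, so P is smooth).
Step 3: tangent line at P: 2·(x − -1) + -2·(y − 0) = 0.
Expanding: 2*x - 2*y + 2 = 0.


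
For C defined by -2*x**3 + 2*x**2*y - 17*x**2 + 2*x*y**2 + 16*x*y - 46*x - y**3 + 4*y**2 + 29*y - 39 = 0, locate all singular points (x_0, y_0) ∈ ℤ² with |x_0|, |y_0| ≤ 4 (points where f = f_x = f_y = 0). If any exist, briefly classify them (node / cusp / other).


Singular points: {(-3, -1)}; classification: node.

Compute partial derivatives:
  f_x = -6*x**2 + 4*x*y - 34*x + 2*y**2 + 16*y - 46.
  f_y = 2*x**2 + 4*x*y + 16*x - 3*y**2 + 8*y + 29.
Scan x_0 ∈ {−4, ..., 4}. For each x_0, f_y(x_0, y) is a polynomial in y; find its integer roots y ∈ {−4, ..., 4}, then test f_x and f at those candidates.
  x = -4: f_y(-4, y) = -3*y**2 - 8*y - 3; no integer root y with |y| ≤ 4.
  x = -3: f_y(-3, y) = -3*y**2 - 4*y - 1; vanishes at y ∈ {-1}. (-3, -1): f_x = 0, f = 0 — SINGULAR.
  x = -2: f_y(-2, y) = 5 - 3*y**2; no integer root y with |y| ≤ 4.
  x = -1: f_y(-1, y) = -3*y**2 + 4*y + 15; vanishes at y ∈ {3}. (-1, 3): f_x = 36 ≠ 0.
  x = 0: f_y(0, y) = -3*y**2 + 8*y + 29; no integer root y with |y| ≤ 4.
  x = 1: f_y(1, y) = -3*y**2 + 12*y + 47; no integer root y with |y| ≤ 4.
  x = 2: f_y(2, y) = -3*y**2 + 16*y + 69; no integer root y with |y| ≤ 4.
  x = 3: f_y(3, y) = -3*y**2 + 20*y + 95; no integer root y with |y| ≤ 4.
  x = 4: f_y(4, y) = -3*y**2 + 24*y + 125; no integer root y with |y| ≤ 4.
Only singular point on the grid: (-3, -1).
Classify: substitute x = -3 + u, y = -1 + v and expand: f = -2*u**3 + 2*u**2*v - u**2 + 2*u*v**2 - v**3 + v**2.
No constant or linear terms (consistent with a singular point). Quadratic part: -u**2 + v**2. Cubic part: -2*u**3 + 2*u**2*v + 2*u*v**2 - v**3.
The quadratic part v**2 - u**2 = (v − u)(v + u) splits into two distinct linear factors, so there are two distinct tangent lines y − -1 = ±(x − -3) — this is a node (ordinary double point).
Classification: node.


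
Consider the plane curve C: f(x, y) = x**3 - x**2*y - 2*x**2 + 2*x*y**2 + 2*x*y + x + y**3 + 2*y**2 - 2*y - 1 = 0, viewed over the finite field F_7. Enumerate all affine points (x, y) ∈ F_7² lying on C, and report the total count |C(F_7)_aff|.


Affine F_7-points: {(0, 1), (1, 2), (2, 5), (4, 0), (4, 2), (6, 2), (6, 3)}; count = 7.

For each of the 49 pairs (x, y) ∈ F_7², evaluate f(x, y) mod 7. Record the zeros.
  x = 0: [0↦6, 1↦0, 2↦4, 3↦3, 4↦3, 5↦3, 6↦2]  zeros at y ∈ {1}
  x = 1: [0↦6, 1↦3, 2↦0, 3↦3, 4↦4, 5↦2, 6↦3]  zeros at y ∈ {2}
  x = 2: [0↦1, 1↦6, 2↦1, 3↦6, 4↦6, 5↦0, 6↦1]  zeros at y ∈ {5}
  x = 3: [0↦4, 1↦1, 2↦6, 3↦4, 4↦1, 5↦3, 6↦2]  zeros at y ∈ ∅
  x = 4: [0↦0, 1↦1, 2↦0, 3↦3, 4↦2, 5↦3, 6↦5]  zeros at y ∈ {0, 2}
  x = 5: [0↦2, 1↦5, 2↦3, 3↦2, 4↦1, 5↦6, 6↦2]  zeros at y ∈ ∅
  x = 6: [0↦2, 1↦5, 2↦0, 3↦0, 4↦4, 5↦4, 6↦6]  zeros at y ∈ {2, 3}
Collecting zeros: affine points = {(0, 1), (1, 2), (2, 5), (4, 0), (4, 2), (6, 2), (6, 3)}.
Total count |C(F_7)_aff| = 7.


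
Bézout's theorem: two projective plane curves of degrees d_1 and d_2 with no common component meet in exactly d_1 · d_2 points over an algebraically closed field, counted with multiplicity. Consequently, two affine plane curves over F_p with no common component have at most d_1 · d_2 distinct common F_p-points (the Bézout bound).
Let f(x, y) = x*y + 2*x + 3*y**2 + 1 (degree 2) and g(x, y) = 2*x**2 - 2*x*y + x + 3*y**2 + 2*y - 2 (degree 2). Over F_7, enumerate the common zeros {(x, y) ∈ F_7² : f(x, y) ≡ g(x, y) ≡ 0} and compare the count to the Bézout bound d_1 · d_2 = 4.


Common zeros: ∅; count = 0; Bézout bound = 4.

deg(f) = 2, deg(g) = 2, so Bézout bound = 4.
Scan x ∈ F_7. For each x, list the y ∈ F_7 with f(x, y) ≡ 0 and those with g(x, y) ≡ 0 (mod 7); the common zeros in that column are the intersection.
  x = 0: f ≡ 0 at y ∈ {3, 4}; g ≡ 0 at y ∈ {2}; common: ∅.
  x = 1: f ≡ 0 at y ∈ {1}; g ≡ 0 at y ∈ {3, 4}; common: ∅.
  x = 2: f ≡ 0 at y ∈ {2}; g ≡ 0 at y ∈ ∅; common: ∅.
  x = 3: f ≡ 0 at y ∈ {0, 6}; g ≡ 0 at y ∈ ∅; common: ∅.
  x = 4: f ≡ 0 at y ∈ ∅; g ≡ 0 at y ∈ ∅; common: ∅.
  x = 5: f ≡ 0 at y ∈ ∅; g ≡ 0 at y ∈ {2, 3}; common: ∅.
  x = 6: f ≡ 0 at y ∈ ∅; g ≡ 0 at y ∈ {4}; common: ∅.
Collecting: common zeros = ∅, so the count is 0.
Comparison with the Bézout bound: 0 ≤ 4 = deg(f)·deg(g), as expected for curves with no common component (the affine F_7-count falls short of the bound because intersections may lie at infinity, over extension fields, or carry multiplicity).


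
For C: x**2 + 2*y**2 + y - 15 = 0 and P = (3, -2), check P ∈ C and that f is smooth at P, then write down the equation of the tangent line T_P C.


Tangent line at P: 6*x - 7*y - 32 = 0.

Step 1: f(3, -2) = 0, so P lies on C.
Step 2: partial derivatives
  f_x(x, y) = 2*x, f_y(x, y) = 4*y + 1.
  f_x(P) = 6, f_y(P) = -7 (gradient nonzero, so P is smooth).
Step 3: tangent line at P: 6·(x − 3) + -7·(y − -2) = 0.
Expanding: 6*x - 7*y - 32 = 0.


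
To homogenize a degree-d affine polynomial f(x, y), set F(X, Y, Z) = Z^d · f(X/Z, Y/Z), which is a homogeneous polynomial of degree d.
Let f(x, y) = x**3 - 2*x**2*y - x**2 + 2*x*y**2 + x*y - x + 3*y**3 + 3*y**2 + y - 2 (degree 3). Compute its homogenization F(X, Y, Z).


F(X, Y, Z) = X**3 - 2*X**2*Y - X**2*Z + 2*X*Y**2 + X*Y*Z - X*Z**2 + 3*Y**3 + 3*Y**2*Z + Y*Z**2 - 2*Z**3

deg(f) = 3.
Substitute x = X/Z, y = Y/Z into f, then multiply by Z^3.
  monomial 1·x^3·y^0 ↦ 1·X^3·Y^0·Z^0.
  monomial -2·x^2·y^1 ↦ -2·X^2·Y^1·Z^0.
  monomial -1·x^2·y^0 ↦ -1·X^2·Y^0·Z^1.
  monomial 2·x^1·y^2 ↦ 2·X^1·Y^2·Z^0.
  monomial 1·x^1·y^1 ↦ 1·X^1·Y^1·Z^1.
  monomial -1·x^1·y^0 ↦ -1·X^1·Y^0·Z^2.
  monomial 3·x^0·y^3 ↦ 3·X^0·Y^3·Z^0.
  monomial 3·x^0·y^2 ↦ 3·X^0·Y^2·Z^1.
  monomial 1·x^0·y^1 ↦ 1·X^0·Y^1·Z^2.
  monomial -2·x^0·y^0 ↦ -2·X^0·Y^0·Z^3.
Collecting: F(X, Y, Z) = X**3 - 2*X**2*Y - X**2*Z + 2*X*Y**2 + X*Y*Z - X*Z**2 + 3*Y**3 + 3*Y**2*Z + Y*Z**2 - 2*Z**3.


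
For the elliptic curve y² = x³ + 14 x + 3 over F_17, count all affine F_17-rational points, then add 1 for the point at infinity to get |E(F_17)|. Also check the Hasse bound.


Affine points = {(1, 1), (1, 16), (3, 2), (3, 15), (4, 2), (4, 15), (7, 6), (7, 11), (8, 7), (8, 10), (9, 5), (9, 12), (10, 2), (10, 15), (11, 3), (11, 14), (13, 6), (13, 11), (14, 6), (14, 11), (15, 1), (15, 16)}; affine count = 22; |E(F_17)| = 23.

Discriminant check: Δ ∝ 4a³ + 27b² = 4·14³ + 27·3² = 4·2744 + 27·9 ≡ 16 (mod 17). Nonzero ⇒ E is nonsingular.
For each x ∈ F_17, compute rhs = x³ + 14·x + 3 mod 17, then count y ∈ F_17 with y² ≡ rhs.
  x = 0: rhs = 3, matching y values: none (0 points).
  x = 1: rhs = 1, matching y values: 1, 16 (2 points).
  x = 2: rhs = 5, matching y values: none (0 points).
  x = 3: rhs = 4, matching y values: 2, 15 (2 points).
  x = 4: rhs = 4, matching y values: 2, 15 (2 points).
  x = 5: rhs = 11, matching y values: none (0 points).
  x = 6: rhs = 14, matching y values: none (0 points).
  x = 7: rhs = 2, matching y values: 6, 11 (2 points).
  x = 8: rhs = 15, matching y values: 7, 10 (2 points).
  x = 9: rhs = 8, matching y values: 5, 12 (2 points).
  x = 10: rhs = 4, matching y values: 2, 15 (2 points).
  x = 11: rhs = 9, matching y values: 3, 14 (2 points).
  x = 12: rhs = 12, matching y values: none (0 points).
  x = 13: rhs = 2, matching y values: 6, 11 (2 points).
  x = 14: rhs = 2, matching y values: 6, 11 (2 points).
  x = 15: rhs = 1, matching y values: 1, 16 (2 points).
  x = 16: rhs = 5, matching y values: none (0 points).
Total affine count: 22.
Full point count |E(F_17)| = 22 + 1 = 23.
Hasse bound: |23 − (17+1)| = |5| = 5 ≤ 2√17 ≈ 8.2462 ✓.


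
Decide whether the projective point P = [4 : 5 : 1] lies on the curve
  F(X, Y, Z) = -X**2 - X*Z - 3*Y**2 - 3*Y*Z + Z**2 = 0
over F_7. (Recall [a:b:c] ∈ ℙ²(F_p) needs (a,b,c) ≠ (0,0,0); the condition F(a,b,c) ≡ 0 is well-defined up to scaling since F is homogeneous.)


F(4,5,1) ≡ 3 (mod 7); P is NOT on the curve.

Evaluate F(4, 5, 1) term-by-term (mod 7).
  -X**2 ↦ -1·16·1·1 = -16
  -X*Z ↦ -1·4·1·1 = -4
  -3*Y**2 ↦ -3·1·25·1 = -75
  -3*Y*Z ↦ -3·1·5·1 = -15
  Z**2 ↦ 1·1·1·1 = 1
Sum: F(4, 5, 1) = (-16) + (-4) + (-75) + (-15) + (1) = -109.
Reducing mod 7: -109 ≡ 3 (mod 7).
Since F(a, b, c) ≡ 3 ≠ 0 (mod 7), P does NOT lie on the curve.


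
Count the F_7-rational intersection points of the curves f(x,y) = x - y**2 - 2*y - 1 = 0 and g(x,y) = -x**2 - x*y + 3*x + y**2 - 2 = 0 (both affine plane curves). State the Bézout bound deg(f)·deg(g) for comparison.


Common zeros: {(1, 0), (2, 2)}; count = 2; Bézout bound = 4.

deg(f) = 2, deg(g) = 2, so Bézout bound = 4.
Scan x ∈ F_7. For each x, list the y ∈ F_7 with f(x, y) ≡ 0 and those with g(x, y) ≡ 0 (mod 7); the common zeros in that column are the intersection.
  x = 0: f ≡ 0 at y ∈ {6}; g ≡ 0 at y ∈ {3, 4}; common: ∅.
  x = 1: f ≡ 0 at y ∈ {0, 5}; g ≡ 0 at y ∈ {0, 1}; common: {0}.
  x = 2: f ≡ 0 at y ∈ {2, 3}; g ≡ 0 at y ∈ {0, 2}; common: {2}.
  x = 3: f ≡ 0 at y ∈ ∅; g ≡ 0 at y ∈ ∅; common: ∅.
  x = 4: f ≡ 0 at y ∈ {1, 4}; g ≡ 0 at y ∈ ∅; common: ∅.
  x = 5: f ≡ 0 at y ∈ ∅; g ≡ 0 at y ∈ ∅; common: ∅.
  x = 6: f ≡ 0 at y ∈ ∅; g ≡ 0 at y ∈ {2, 4}; common: ∅.
Collecting: common zeros = {(1, 0), (2, 2)}, so the count is 2.
Comparison with the Bézout bound: 2 ≤ 4 = deg(f)·deg(g), as expected for curves with no common component (the affine F_7-count falls short of the bound because intersections may lie at infinity, over extension fields, or carry multiplicity).


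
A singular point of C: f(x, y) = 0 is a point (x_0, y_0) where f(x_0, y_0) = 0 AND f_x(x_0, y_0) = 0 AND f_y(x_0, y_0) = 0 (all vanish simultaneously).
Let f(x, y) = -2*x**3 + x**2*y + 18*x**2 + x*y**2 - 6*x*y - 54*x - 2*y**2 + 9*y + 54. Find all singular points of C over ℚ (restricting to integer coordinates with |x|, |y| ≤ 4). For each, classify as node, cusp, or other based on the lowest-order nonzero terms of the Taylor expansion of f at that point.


Singular points: {(3, 0)}; classification: cusp.

Compute partial derivatives:
  f_x = -6*x**2 + 2*x*y + 36*x + y**2 - 6*y - 54.
  f_y = x**2 + 2*x*y - 6*x - 4*y + 9.
Scan x_0 ∈ {−4, ..., 4}. For each x_0, f_y(x_0, y) is a polynomial in y; find its integer roots y ∈ {−4, ..., 4}, then test f_x and f at those candidates.
  x = -4: f_y(-4, y) = 49 - 12*y; no integer root y with |y| ≤ 4.
  x = -3: f_y(-3, y) = 36 - 10*y; no integer root y with |y| ≤ 4.
  x = -2: f_y(-2, y) = 25 - 8*y; no integer root y with |y| ≤ 4.
  x = -1: f_y(-1, y) = 16 - 6*y; no integer root y with |y| ≤ 4.
  x = 0: f_y(0, y) = 9 - 4*y; no integer root y with |y| ≤ 4.
  x = 1: f_y(1, y) = 4 - 2*y; vanishes at y ∈ {2}. (1, 2): f_x = -28 ≠ 0.
  x = 2: f_y(2, y) = 1; no integer root y with |y| ≤ 4.
  x = 3: f_y(3, y) = 2*y; vanishes at y ∈ {0}. (3, 0): f_x = 0, f = 0 — SINGULAR.
  x = 4: f_y(4, y) = 4*y + 1; no integer root y with |y| ≤ 4.
Only singular point on the grid: (3, 0).
Classify: substitute x = 3 + u, y = 0 + v and expand: f = -2*u**3 + u**2*v + u*v**2 + v**2.
No constant or linear terms (consistent with a singular point). Quadratic part: v**2. Cubic part: -2*u**3 + u**2*v + u*v**2.
The quadratic part v**2 is a perfect square, so there is a single (double) tangent line v = 0, i.e. y = 0. Restricting the cubic part to that line (v = 0) leaves -2*u**3 ≠ 0, so f is not divisible by v and the branch is v² ≈ 2*u**3 to lowest order — this is a cusp.
Classification: cusp.


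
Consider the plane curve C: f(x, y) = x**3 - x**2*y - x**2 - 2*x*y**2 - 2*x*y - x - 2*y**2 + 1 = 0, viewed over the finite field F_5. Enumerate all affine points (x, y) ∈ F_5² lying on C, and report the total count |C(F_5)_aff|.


Affine F_5-points: {(1, 0), (1, 3), (2, 3), (2, 4), (4, 0)}; count = 5.

For each of the 25 pairs (x, y) ∈ F_5², evaluate f(x, y) mod 5. Record the zeros.
  x = 0: [0↦1, 1↦4, 2↦3, 3↦3, 4↦4]  zeros at y ∈ ∅
  x = 1: [0↦0, 1↦3, 2↦3, 3↦0, 4↦4]  zeros at y ∈ {0, 3}
  x = 2: [0↦3, 1↦4, 2↦3, 3↦0, 4↦0]  zeros at y ∈ {3, 4}
  x = 3: [0↦1, 1↦3, 2↦4, 3↦4, 4↦3]  zeros at y ∈ ∅
  x = 4: [0↦0, 1↦1, 2↦2, 3↦3, 4↦4]  zeros at y ∈ {0}
Collecting zeros: affine points = {(1, 0), (1, 3), (2, 3), (2, 4), (4, 0)}.
Total count |C(F_5)_aff| = 5.


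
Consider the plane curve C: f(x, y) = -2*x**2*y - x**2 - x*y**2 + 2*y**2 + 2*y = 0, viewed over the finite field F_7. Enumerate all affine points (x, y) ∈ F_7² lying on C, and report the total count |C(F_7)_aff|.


Affine F_7-points: {(0, 0), (0, 6), (1, 1), (1, 6), (2, 4), (4, 2), (4, 4), (5, 2), (5, 3)}; count = 9.

For each of the 49 pairs (x, y) ∈ F_7², evaluate f(x, y) mod 7. Record the zeros.
  x = 0: [0↦0, 1↦4, 2↦5, 3↦3, 4↦5, 5↦4, 6↦0]  zeros at y ∈ {0, 6}
  x = 1: [0↦6, 1↦0, 2↦3, 3↦1, 4↦1, 5↦3, 6↦0]  zeros at y ∈ {1, 6}
  x = 2: [0↦3, 1↦4, 2↦5, 3↦6, 4↦0, 5↦1, 6↦2]  zeros at y ∈ {4}
  x = 3: [0↦5, 1↦2, 2↦4, 3↦4, 4↦2, 5↦5, 6↦6]  zeros at y ∈ ∅
  x = 4: [0↦5, 1↦1, 2↦0, 3↦2, 4↦0, 5↦1, 6↦5]  zeros at y ∈ {2, 4}
  x = 5: [0↦3, 1↦1, 2↦0, 3↦0, 4↦1, 5↦3, 6↦6]  zeros at y ∈ {2, 3}
  x = 6: [0↦6, 1↦2, 2↦4, 3↦5, 4↦5, 5↦4, 6↦2]  zeros at y ∈ ∅
Collecting zeros: affine points = {(0, 0), (0, 6), (1, 1), (1, 6), (2, 4), (4, 2), (4, 4), (5, 2), (5, 3)}.
Total count |C(F_7)_aff| = 9.


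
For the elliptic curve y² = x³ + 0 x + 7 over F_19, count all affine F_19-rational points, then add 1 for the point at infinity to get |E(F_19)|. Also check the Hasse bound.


Affine points = {(0, 8), (0, 11), (8, 5), (8, 14), (10, 0), (12, 5), (12, 14), (13, 0), (15, 0), (18, 5), (18, 14)}; affine count = 11; |E(F_19)| = 12.

Discriminant check: Δ ∝ 4a³ + 27b² = 4·0³ + 27·7² = 4·0 + 27·49 ≡ 12 (mod 19). Nonzero ⇒ E is nonsingular.
For each x ∈ F_19, compute rhs = x³ + 0·x + 7 mod 19, then count y ∈ F_19 with y² ≡ rhs.
  x = 0: rhs = 7, matching y values: 8, 11 (2 points).
  x = 1: rhs = 8, matching y values: none (0 points).
  x = 2: rhs = 15, matching y values: none (0 points).
  x = 3: rhs = 15, matching y values: none (0 points).
  x = 4: rhs = 14, matching y values: none (0 points).
  x = 5: rhs = 18, matching y values: none (0 points).
  x = 6: rhs = 14, matching y values: none (0 points).
  x = 7: rhs = 8, matching y values: none (0 points).
  x = 8: rhs = 6, matching y values: 5, 14 (2 points).
  x = 9: rhs = 14, matching y values: none (0 points).
  x = 10: rhs = 0, matching y values: 0 (1 points).
  x = 11: rhs = 8, matching y values: none (0 points).
  x = 12: rhs = 6, matching y values: 5, 14 (2 points).
  x = 13: rhs = 0, matching y values: 0 (1 points).
  x = 14: rhs = 15, matching y values: none (0 points).
  x = 15: rhs = 0, matching y values: 0 (1 points).
  x = 16: rhs = 18, matching y values: none (0 points).
  x = 17: rhs = 18, matching y values: none (0 points).
  x = 18: rhs = 6, matching y values: 5, 14 (2 points).
Total affine count: 11.
Full point count |E(F_19)| = 11 + 1 = 12.
Hasse bound: |12 − (19+1)| = |-8| = 8 ≤ 2√19 ≈ 8.7178 ✓.


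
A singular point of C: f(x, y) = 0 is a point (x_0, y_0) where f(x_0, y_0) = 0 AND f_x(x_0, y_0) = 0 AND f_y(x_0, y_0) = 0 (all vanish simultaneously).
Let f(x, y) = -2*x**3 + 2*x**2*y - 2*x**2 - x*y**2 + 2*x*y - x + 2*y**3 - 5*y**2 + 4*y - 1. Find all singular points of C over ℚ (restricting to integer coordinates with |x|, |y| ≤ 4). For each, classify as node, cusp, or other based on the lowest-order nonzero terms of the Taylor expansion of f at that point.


Singular points: {(0, 1)}; classification: cusp.

Compute partial derivatives:
  f_x = -6*x**2 + 4*x*y - 4*x - y**2 + 2*y - 1.
  f_y = 2*x**2 - 2*x*y + 2*x + 6*y**2 - 10*y + 4.
Scan x_0 ∈ {−4, ..., 4}. For each x_0, f_y(x_0, y) is a polynomial in y; find its integer roots y ∈ {−4, ..., 4}, then test f_x and f at those candidates.
  x = -4: f_y(-4, y) = 6*y**2 - 2*y + 28; no integer root y with |y| ≤ 4.
  x = -3: f_y(-3, y) = 6*y**2 - 4*y + 16; no integer root y with |y| ≤ 4.
  x = -2: f_y(-2, y) = 6*y**2 - 6*y + 8; no integer root y with |y| ≤ 4.
  x = -1: f_y(-1, y) = 6*y**2 - 8*y + 4; no integer root y with |y| ≤ 4.
  x = 0: f_y(0, y) = 6*y**2 - 10*y + 4; vanishes at y ∈ {1}. (0, 1): f_x = 0, f = 0 — SINGULAR.
  x = 1: f_y(1, y) = 6*y**2 - 12*y + 8; no integer root y with |y| ≤ 4.
  x = 2: f_y(2, y) = 6*y**2 - 14*y + 16; no integer root y with |y| ≤ 4.
  x = 3: f_y(3, y) = 6*y**2 - 16*y + 28; no integer root y with |y| ≤ 4.
  x = 4: f_y(4, y) = 6*y**2 - 18*y + 44; no integer root y with |y| ≤ 4.
Only singular point on the grid: (0, 1).
Classify: substitute x = 0 + u, y = 1 + v and expand: f = -2*u**3 + 2*u**2*v - u*v**2 + 2*v**3 + v**2.
No constant or linear terms (consistent with a singular point). Quadratic part: v**2. Cubic part: -2*u**3 + 2*u**2*v - u*v**2 + 2*v**3.
The quadratic part v**2 is a perfect square, so there is a single (double) tangent line v = 0, i.e. y = 1. Restricting the cubic part to that line (v = 0) leaves -2*u**3 ≠ 0, so f is not divisible by v and the branch is v² ≈ 2*u**3 to lowest order — this is a cusp.
Classification: cusp.


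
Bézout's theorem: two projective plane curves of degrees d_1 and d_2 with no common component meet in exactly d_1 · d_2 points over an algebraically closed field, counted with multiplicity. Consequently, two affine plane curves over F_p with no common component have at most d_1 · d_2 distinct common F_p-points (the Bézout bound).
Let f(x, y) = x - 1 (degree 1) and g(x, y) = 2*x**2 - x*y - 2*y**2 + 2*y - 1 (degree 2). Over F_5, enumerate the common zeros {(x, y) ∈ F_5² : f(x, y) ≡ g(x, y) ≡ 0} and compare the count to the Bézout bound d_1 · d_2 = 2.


Common zeros: {(1, 1), (1, 2)}; count = 2; Bézout bound = 2.

deg(f) = 1, deg(g) = 2, so Bézout bound = 2.
Scan x ∈ F_5. For each x, list the y ∈ F_5 with f(x, y) ≡ 0 and those with g(x, y) ≡ 0 (mod 5); the common zeros in that column are the intersection.
  x = 0: f ≡ 0 at y ∈ ∅; g ≡ 0 at y ∈ {2, 4}; common: ∅.
  x = 1: f ≡ 0 at y ∈ {0, 1, 2, 3, 4}; g ≡ 0 at y ∈ {1, 2}; common: {1, 2}.
  x = 2: f ≡ 0 at y ∈ ∅; g ≡ 0 at y ∈ {1, 4}; common: ∅.
  x = 3: f ≡ 0 at y ∈ ∅; g ≡ 0 at y ∈ ∅; common: ∅.
  x = 4: f ≡ 0 at y ∈ ∅; g ≡ 0 at y ∈ ∅; common: ∅.
Collecting: common zeros = {(1, 1), (1, 2)}, so the count is 2.
Comparison with the Bézout bound: 2 ≤ 2 = deg(f)·deg(g), as expected for curves with no common component (the bound is attained).


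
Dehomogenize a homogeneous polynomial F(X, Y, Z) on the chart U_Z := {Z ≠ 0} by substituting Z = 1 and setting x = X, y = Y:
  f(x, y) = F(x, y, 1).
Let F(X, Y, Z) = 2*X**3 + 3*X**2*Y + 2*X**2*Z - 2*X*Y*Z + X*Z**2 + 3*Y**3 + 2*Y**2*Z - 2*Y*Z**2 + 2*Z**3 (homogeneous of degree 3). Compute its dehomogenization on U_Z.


f(x, y) = 2*x**3 + 3*x**2*y + 2*x**2 - 2*x*y + x + 3*y**3 + 2*y**2 - 2*y + 2

On U_Z we set Z = 1. Each monomial c·X^i·Y^j·Z^k in F becomes c·x^i·y^j·1^k = c·x^i·y^j.
Substituting Z = 1: F(X, Y, 1) = 2*x**3 + 3*x**2*y + 2*x**2 - 2*x*y + x + 3*y**3 + 2*y**2 - 2*y + 2.
Note: deg(f) ≤ deg(F) = 3; strict inequality happens when F is divisible by Z (lost terms).
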